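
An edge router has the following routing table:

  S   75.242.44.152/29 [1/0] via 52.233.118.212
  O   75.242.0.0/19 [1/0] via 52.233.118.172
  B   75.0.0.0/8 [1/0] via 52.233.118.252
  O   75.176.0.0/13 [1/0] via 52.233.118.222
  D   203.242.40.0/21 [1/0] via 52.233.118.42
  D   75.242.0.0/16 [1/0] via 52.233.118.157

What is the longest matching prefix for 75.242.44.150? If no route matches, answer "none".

75.242.0.0/16

Entries matching 75.242.44.150:
  75.0.0.0/8 (75.0.0.0 - 75.255.255.255)
  75.242.0.0/16 (75.242.0.0 - 75.242.255.255)
Most specific is 75.242.0.0/16.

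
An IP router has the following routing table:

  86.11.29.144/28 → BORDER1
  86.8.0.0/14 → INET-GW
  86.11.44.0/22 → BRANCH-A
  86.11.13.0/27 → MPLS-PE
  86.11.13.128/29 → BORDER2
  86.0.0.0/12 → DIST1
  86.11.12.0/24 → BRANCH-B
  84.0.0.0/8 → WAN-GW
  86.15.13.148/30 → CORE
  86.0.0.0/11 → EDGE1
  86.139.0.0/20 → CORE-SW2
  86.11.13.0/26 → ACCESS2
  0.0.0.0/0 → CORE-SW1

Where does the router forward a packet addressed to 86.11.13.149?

Routes whose prefix contains 86.11.13.149:
  0.0.0.0/0 (default, matches everything) -> CORE-SW1
  86.0.0.0/11 (86.0.0.0 - 86.31.255.255) -> EDGE1
  86.0.0.0/12 (86.0.0.0 - 86.15.255.255) -> DIST1
  86.8.0.0/14 (86.8.0.0 - 86.11.255.255) -> INET-GW
More-specific entries that do NOT match:
  86.15.13.148/30 (86.15.13.148 - 86.15.13.151) does not contain 86.11.13.149
  86.11.13.128/29 (86.11.13.128 - 86.11.13.135) does not contain 86.11.13.149
  86.11.29.144/28 (86.11.29.144 - 86.11.29.159) does not contain 86.11.13.149
  86.11.13.0/27 (86.11.13.0 - 86.11.13.31) does not contain 86.11.13.149
  86.11.13.0/26 (86.11.13.0 - 86.11.13.63) does not contain 86.11.13.149
  86.11.12.0/24 (86.11.12.0 - 86.11.12.255) does not contain 86.11.13.149
  86.11.44.0/22 (86.11.44.0 - 86.11.47.255) does not contain 86.11.13.149
  86.139.0.0/20 (86.139.0.0 - 86.139.15.255) does not contain 86.11.13.149
Longest matching prefix is /14 -> next hop INET-GW.

INET-GW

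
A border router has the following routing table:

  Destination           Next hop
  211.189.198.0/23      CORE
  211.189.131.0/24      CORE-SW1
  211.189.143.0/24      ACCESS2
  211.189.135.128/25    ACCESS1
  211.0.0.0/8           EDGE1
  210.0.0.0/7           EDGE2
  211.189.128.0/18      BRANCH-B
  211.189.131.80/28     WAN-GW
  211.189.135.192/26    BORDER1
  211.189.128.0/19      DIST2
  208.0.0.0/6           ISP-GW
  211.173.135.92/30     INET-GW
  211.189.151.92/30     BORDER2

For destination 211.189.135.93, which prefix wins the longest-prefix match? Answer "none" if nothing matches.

Entries matching 211.189.135.93:
  208.0.0.0/6 (208.0.0.0 - 211.255.255.255)
  210.0.0.0/7 (210.0.0.0 - 211.255.255.255)
  211.0.0.0/8 (211.0.0.0 - 211.255.255.255)
  211.189.128.0/18 (211.189.128.0 - 211.189.191.255)
  211.189.128.0/19 (211.189.128.0 - 211.189.159.255)
Most specific is 211.189.128.0/19.

211.189.128.0/19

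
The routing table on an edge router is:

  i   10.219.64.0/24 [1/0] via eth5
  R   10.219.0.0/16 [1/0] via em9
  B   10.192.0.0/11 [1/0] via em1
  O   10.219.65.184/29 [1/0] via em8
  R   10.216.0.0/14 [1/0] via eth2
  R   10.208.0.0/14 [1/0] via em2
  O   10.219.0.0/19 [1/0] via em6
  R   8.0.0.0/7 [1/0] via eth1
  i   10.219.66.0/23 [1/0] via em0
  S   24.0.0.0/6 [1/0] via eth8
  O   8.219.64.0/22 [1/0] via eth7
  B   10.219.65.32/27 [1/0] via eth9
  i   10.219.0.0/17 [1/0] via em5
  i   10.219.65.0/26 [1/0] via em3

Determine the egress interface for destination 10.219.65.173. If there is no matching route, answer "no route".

Routes whose prefix contains 10.219.65.173:
  10.192.0.0/11 (10.192.0.0 - 10.223.255.255) -> em1
  10.216.0.0/14 (10.216.0.0 - 10.219.255.255) -> eth2
  10.219.0.0/16 (10.219.0.0 - 10.219.255.255) -> em9
  10.219.0.0/17 (10.219.0.0 - 10.219.127.255) -> em5
More-specific entries that do NOT match:
  10.219.65.184/29 (10.219.65.184 - 10.219.65.191) does not contain 10.219.65.173
  10.219.65.32/27 (10.219.65.32 - 10.219.65.63) does not contain 10.219.65.173
  10.219.65.0/26 (10.219.65.0 - 10.219.65.63) does not contain 10.219.65.173
  10.219.64.0/24 (10.219.64.0 - 10.219.64.255) does not contain 10.219.65.173
  10.219.66.0/23 (10.219.66.0 - 10.219.67.255) does not contain 10.219.65.173
  8.219.64.0/22 (8.219.64.0 - 8.219.67.255) does not contain 10.219.65.173
  10.219.0.0/19 (10.219.0.0 - 10.219.31.255) does not contain 10.219.65.173
Longest matching prefix is /17 -> interface em5.

em5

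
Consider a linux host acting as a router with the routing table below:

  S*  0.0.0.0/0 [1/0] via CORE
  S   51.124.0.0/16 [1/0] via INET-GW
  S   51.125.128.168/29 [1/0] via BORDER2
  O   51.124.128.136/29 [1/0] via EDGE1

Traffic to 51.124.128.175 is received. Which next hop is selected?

INET-GW

Routes whose prefix contains 51.124.128.175:
  0.0.0.0/0 (default, matches everything) -> CORE
  51.124.0.0/16 (51.124.0.0 - 51.124.255.255) -> INET-GW
More-specific entries that do NOT match:
  51.125.128.168/29 (51.125.128.168 - 51.125.128.175) does not contain 51.124.128.175
  51.124.128.136/29 (51.124.128.136 - 51.124.128.143) does not contain 51.124.128.175
Longest matching prefix is /16 -> next hop INET-GW.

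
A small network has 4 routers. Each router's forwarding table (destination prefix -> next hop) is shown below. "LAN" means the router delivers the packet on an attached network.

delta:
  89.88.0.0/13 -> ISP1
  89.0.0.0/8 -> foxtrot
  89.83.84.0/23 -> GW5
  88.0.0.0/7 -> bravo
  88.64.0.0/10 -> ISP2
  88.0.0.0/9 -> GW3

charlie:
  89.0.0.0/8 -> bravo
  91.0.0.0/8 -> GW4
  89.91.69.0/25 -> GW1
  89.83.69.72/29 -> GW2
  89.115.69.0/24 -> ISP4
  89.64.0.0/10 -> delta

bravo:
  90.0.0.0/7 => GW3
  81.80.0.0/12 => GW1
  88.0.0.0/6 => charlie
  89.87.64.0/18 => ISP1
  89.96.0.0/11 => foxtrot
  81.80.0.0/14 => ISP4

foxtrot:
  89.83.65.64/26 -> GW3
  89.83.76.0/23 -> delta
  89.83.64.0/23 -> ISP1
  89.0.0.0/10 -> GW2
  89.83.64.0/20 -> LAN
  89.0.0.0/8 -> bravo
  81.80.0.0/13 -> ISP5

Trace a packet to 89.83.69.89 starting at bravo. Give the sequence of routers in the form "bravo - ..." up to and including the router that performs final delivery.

At bravo: longest match for 89.83.69.89 is 88.0.0.0/6 -> charlie
At charlie: longest match for 89.83.69.89 is 89.64.0.0/10 -> delta
At delta: longest match for 89.83.69.89 is 89.0.0.0/8 -> foxtrot
At foxtrot: longest match for 89.83.69.89 is 89.83.64.0/20 -> LAN

bravo - charlie - delta - foxtrot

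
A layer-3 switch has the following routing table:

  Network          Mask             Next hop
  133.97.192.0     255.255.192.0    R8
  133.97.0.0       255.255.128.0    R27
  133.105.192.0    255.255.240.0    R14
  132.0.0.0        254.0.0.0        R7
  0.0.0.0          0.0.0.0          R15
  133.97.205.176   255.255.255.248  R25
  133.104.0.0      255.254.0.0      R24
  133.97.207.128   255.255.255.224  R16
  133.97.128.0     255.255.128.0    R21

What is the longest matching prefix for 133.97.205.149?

Entries matching 133.97.205.149:
  0.0.0.0/0 (default, matches everything)
  132.0.0.0/7 (132.0.0.0 - 133.255.255.255)
  133.97.128.0/17 (133.97.128.0 - 133.97.255.255)
  133.97.192.0/18 (133.97.192.0 - 133.97.255.255)
Most specific is 133.97.192.0/18.

133.97.192.0/18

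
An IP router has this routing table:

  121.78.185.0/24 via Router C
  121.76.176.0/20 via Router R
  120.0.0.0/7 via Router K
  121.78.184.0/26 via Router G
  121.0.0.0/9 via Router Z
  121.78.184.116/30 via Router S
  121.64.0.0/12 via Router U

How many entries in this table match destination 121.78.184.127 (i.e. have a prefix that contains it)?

Prefixes containing 121.78.184.127:
  120.0.0.0/7 (120.0.0.0 - 121.255.255.255)
  121.0.0.0/9 (121.0.0.0 - 121.127.255.255)
  121.64.0.0/12 (121.64.0.0 - 121.79.255.255)
Total matching entries: 3.

3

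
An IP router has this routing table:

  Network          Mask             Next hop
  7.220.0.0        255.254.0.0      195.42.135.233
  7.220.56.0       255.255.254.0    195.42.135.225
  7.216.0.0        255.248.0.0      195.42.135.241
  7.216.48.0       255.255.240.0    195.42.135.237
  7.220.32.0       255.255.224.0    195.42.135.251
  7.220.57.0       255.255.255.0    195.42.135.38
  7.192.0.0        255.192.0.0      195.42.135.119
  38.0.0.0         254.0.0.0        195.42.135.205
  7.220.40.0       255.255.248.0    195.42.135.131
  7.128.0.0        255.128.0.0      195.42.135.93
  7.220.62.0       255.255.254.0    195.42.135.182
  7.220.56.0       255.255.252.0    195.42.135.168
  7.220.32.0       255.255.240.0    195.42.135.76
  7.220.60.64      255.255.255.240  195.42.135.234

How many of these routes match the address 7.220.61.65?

5

Prefixes containing 7.220.61.65:
  7.128.0.0/9 (7.128.0.0 - 7.255.255.255)
  7.192.0.0/10 (7.192.0.0 - 7.255.255.255)
  7.216.0.0/13 (7.216.0.0 - 7.223.255.255)
  7.220.0.0/15 (7.220.0.0 - 7.221.255.255)
  7.220.32.0/19 (7.220.32.0 - 7.220.63.255)
Total matching entries: 5.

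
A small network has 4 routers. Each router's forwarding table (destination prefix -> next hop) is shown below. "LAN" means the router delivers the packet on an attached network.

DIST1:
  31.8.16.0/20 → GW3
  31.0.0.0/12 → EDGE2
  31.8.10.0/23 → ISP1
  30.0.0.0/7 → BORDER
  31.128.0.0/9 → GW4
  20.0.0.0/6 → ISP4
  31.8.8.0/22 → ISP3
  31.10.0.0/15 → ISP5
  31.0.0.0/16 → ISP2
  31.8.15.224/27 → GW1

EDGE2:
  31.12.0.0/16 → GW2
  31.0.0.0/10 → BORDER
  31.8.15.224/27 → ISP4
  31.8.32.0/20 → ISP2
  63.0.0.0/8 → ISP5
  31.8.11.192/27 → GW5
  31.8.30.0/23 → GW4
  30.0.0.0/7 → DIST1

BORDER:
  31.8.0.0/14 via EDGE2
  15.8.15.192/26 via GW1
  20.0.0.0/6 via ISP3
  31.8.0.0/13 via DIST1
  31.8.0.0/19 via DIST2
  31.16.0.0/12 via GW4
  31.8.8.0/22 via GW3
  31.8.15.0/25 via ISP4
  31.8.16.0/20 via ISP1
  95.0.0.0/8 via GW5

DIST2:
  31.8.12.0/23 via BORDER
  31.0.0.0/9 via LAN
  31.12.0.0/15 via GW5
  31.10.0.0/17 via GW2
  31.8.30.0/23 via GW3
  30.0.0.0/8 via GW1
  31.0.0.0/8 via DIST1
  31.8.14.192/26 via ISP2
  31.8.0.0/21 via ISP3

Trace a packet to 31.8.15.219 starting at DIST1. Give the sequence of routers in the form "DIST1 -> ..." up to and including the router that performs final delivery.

DIST1 -> EDGE2 -> BORDER -> DIST2

At DIST1: longest match for 31.8.15.219 is 31.0.0.0/12 -> EDGE2
At EDGE2: longest match for 31.8.15.219 is 31.0.0.0/10 -> BORDER
At BORDER: longest match for 31.8.15.219 is 31.8.0.0/19 -> DIST2
At DIST2: longest match for 31.8.15.219 is 31.0.0.0/9 -> LAN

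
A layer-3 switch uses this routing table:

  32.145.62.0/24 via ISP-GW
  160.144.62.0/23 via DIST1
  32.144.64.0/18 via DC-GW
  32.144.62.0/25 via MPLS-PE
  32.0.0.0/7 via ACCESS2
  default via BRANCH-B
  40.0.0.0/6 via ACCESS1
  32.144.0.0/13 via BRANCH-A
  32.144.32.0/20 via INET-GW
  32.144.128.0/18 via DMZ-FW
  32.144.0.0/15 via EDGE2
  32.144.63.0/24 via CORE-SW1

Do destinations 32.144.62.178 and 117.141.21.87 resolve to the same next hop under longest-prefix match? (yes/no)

no

32.144.62.178: longest match 32.144.0.0/15 -> EDGE2
117.141.21.87: longest match 0.0.0.0/0 -> BRANCH-B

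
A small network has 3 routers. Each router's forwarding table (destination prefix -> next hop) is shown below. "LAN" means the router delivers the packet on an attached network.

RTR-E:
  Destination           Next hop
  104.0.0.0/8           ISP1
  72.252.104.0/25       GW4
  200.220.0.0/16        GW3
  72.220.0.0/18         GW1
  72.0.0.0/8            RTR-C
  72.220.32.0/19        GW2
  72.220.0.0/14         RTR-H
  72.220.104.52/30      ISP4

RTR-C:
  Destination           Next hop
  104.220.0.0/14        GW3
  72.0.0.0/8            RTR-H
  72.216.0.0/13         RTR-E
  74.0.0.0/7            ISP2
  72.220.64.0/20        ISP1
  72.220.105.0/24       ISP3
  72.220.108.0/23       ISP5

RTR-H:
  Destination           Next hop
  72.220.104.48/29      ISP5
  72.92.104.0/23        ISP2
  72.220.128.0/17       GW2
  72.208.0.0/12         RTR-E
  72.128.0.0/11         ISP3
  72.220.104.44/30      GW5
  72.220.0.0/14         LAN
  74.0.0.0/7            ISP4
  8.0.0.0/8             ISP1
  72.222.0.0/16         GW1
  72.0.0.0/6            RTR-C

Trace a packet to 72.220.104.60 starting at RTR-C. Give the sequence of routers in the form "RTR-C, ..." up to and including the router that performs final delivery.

At RTR-C: longest match for 72.220.104.60 is 72.216.0.0/13 -> RTR-E
At RTR-E: longest match for 72.220.104.60 is 72.220.0.0/14 -> RTR-H
At RTR-H: longest match for 72.220.104.60 is 72.220.0.0/14 -> LAN

RTR-C, RTR-E, RTR-H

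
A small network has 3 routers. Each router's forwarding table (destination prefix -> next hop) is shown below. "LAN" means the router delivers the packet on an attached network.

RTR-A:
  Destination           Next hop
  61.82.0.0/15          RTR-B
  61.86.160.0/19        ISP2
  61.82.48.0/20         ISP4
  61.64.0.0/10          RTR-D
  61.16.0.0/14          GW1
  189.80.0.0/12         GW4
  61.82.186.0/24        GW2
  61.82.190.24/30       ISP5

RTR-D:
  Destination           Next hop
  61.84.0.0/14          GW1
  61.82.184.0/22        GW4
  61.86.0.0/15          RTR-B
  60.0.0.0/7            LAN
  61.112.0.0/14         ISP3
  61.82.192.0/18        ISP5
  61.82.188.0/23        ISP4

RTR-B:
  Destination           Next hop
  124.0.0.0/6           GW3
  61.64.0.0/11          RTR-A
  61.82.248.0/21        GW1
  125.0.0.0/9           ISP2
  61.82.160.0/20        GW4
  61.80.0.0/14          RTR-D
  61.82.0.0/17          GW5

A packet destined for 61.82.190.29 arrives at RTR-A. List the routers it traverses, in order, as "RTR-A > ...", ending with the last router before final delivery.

RTR-A > RTR-B > RTR-D

At RTR-A: longest match for 61.82.190.29 is 61.82.0.0/15 -> RTR-B
At RTR-B: longest match for 61.82.190.29 is 61.80.0.0/14 -> RTR-D
At RTR-D: longest match for 61.82.190.29 is 60.0.0.0/7 -> LAN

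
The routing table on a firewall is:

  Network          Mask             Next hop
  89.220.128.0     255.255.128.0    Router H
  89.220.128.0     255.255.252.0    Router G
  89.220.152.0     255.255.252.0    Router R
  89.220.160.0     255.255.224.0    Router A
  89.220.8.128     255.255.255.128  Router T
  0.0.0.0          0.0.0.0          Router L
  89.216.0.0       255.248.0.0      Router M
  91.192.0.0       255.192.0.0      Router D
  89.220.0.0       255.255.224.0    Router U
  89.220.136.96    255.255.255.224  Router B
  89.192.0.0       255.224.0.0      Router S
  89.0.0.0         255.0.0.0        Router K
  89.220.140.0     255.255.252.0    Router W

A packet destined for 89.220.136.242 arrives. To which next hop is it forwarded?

Router H

Routes whose prefix contains 89.220.136.242:
  0.0.0.0/0 (default, matches everything) -> Router L
  89.0.0.0/8 (89.0.0.0 - 89.255.255.255) -> Router K
  89.192.0.0/11 (89.192.0.0 - 89.223.255.255) -> Router S
  89.216.0.0/13 (89.216.0.0 - 89.223.255.255) -> Router M
  89.220.128.0/17 (89.220.128.0 - 89.220.255.255) -> Router H
More-specific entries that do NOT match:
  89.220.136.96/27 (89.220.136.96 - 89.220.136.127) does not contain 89.220.136.242
  89.220.8.128/25 (89.220.8.128 - 89.220.8.255) does not contain 89.220.136.242
  89.220.128.0/22 (89.220.128.0 - 89.220.131.255) does not contain 89.220.136.242
  89.220.152.0/22 (89.220.152.0 - 89.220.155.255) does not contain 89.220.136.242
  89.220.140.0/22 (89.220.140.0 - 89.220.143.255) does not contain 89.220.136.242
  89.220.160.0/19 (89.220.160.0 - 89.220.191.255) does not contain 89.220.136.242
  89.220.0.0/19 (89.220.0.0 - 89.220.31.255) does not contain 89.220.136.242
Longest matching prefix is /17 -> next hop Router H.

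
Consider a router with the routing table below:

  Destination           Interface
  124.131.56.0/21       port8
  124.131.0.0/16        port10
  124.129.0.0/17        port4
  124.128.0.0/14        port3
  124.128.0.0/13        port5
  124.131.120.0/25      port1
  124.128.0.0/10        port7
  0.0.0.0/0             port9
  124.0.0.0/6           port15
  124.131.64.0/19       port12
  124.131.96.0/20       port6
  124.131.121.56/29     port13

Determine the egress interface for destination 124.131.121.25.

Routes whose prefix contains 124.131.121.25:
  0.0.0.0/0 (default, matches everything) -> port9
  124.0.0.0/6 (124.0.0.0 - 127.255.255.255) -> port15
  124.128.0.0/10 (124.128.0.0 - 124.191.255.255) -> port7
  124.128.0.0/13 (124.128.0.0 - 124.135.255.255) -> port5
  124.128.0.0/14 (124.128.0.0 - 124.131.255.255) -> port3
  124.131.0.0/16 (124.131.0.0 - 124.131.255.255) -> port10
More-specific entries that do NOT match:
  124.131.121.56/29 (124.131.121.56 - 124.131.121.63) does not contain 124.131.121.25
  124.131.120.0/25 (124.131.120.0 - 124.131.120.127) does not contain 124.131.121.25
  124.131.56.0/21 (124.131.56.0 - 124.131.63.255) does not contain 124.131.121.25
  124.131.96.0/20 (124.131.96.0 - 124.131.111.255) does not contain 124.131.121.25
  124.131.64.0/19 (124.131.64.0 - 124.131.95.255) does not contain 124.131.121.25
  124.129.0.0/17 (124.129.0.0 - 124.129.127.255) does not contain 124.131.121.25
Longest matching prefix is /16 -> interface port10.

port10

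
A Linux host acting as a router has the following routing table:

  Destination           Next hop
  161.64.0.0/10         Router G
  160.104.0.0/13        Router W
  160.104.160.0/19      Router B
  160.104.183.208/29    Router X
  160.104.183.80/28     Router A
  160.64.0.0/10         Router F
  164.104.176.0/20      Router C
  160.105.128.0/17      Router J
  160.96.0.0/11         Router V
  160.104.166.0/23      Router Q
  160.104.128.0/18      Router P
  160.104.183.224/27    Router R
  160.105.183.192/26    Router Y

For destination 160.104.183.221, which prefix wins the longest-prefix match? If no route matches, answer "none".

Entries matching 160.104.183.221:
  160.64.0.0/10 (160.64.0.0 - 160.127.255.255)
  160.96.0.0/11 (160.96.0.0 - 160.127.255.255)
  160.104.0.0/13 (160.104.0.0 - 160.111.255.255)
  160.104.128.0/18 (160.104.128.0 - 160.104.191.255)
  160.104.160.0/19 (160.104.160.0 - 160.104.191.255)
Most specific is 160.104.160.0/19.

160.104.160.0/19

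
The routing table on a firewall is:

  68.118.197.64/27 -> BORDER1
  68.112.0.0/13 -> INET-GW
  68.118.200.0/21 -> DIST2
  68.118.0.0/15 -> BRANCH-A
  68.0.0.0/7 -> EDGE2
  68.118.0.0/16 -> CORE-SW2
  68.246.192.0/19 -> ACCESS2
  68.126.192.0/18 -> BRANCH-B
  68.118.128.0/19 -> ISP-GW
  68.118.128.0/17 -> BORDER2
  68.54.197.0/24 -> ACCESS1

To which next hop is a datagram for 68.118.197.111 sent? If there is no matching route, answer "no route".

BORDER2

Routes whose prefix contains 68.118.197.111:
  68.0.0.0/7 (68.0.0.0 - 69.255.255.255) -> EDGE2
  68.112.0.0/13 (68.112.0.0 - 68.119.255.255) -> INET-GW
  68.118.0.0/15 (68.118.0.0 - 68.119.255.255) -> BRANCH-A
  68.118.0.0/16 (68.118.0.0 - 68.118.255.255) -> CORE-SW2
  68.118.128.0/17 (68.118.128.0 - 68.118.255.255) -> BORDER2
More-specific entries that do NOT match:
  68.118.197.64/27 (68.118.197.64 - 68.118.197.95) does not contain 68.118.197.111
  68.54.197.0/24 (68.54.197.0 - 68.54.197.255) does not contain 68.118.197.111
  68.118.200.0/21 (68.118.200.0 - 68.118.207.255) does not contain 68.118.197.111
  68.246.192.0/19 (68.246.192.0 - 68.246.223.255) does not contain 68.118.197.111
  68.118.128.0/19 (68.118.128.0 - 68.118.159.255) does not contain 68.118.197.111
  68.126.192.0/18 (68.126.192.0 - 68.126.255.255) does not contain 68.118.197.111
Longest matching prefix is /17 -> next hop BORDER2.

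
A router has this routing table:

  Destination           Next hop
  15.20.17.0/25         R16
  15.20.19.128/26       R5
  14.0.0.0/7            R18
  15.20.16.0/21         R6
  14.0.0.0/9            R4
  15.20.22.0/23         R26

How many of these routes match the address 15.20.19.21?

Prefixes containing 15.20.19.21:
  14.0.0.0/7 (14.0.0.0 - 15.255.255.255)
  15.20.16.0/21 (15.20.16.0 - 15.20.23.255)
Total matching entries: 2.

2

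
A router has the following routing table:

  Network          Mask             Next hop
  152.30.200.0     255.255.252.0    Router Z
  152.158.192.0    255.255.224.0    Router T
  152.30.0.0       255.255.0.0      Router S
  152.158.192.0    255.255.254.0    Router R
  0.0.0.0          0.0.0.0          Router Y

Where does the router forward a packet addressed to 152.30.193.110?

Router S

Routes whose prefix contains 152.30.193.110:
  0.0.0.0/0 (default, matches everything) -> Router Y
  152.30.0.0/16 (152.30.0.0 - 152.30.255.255) -> Router S
More-specific entries that do NOT match:
  152.158.192.0/23 (152.158.192.0 - 152.158.193.255) does not contain 152.30.193.110
  152.30.200.0/22 (152.30.200.0 - 152.30.203.255) does not contain 152.30.193.110
  152.158.192.0/19 (152.158.192.0 - 152.158.223.255) does not contain 152.30.193.110
Longest matching prefix is /16 -> next hop Router S.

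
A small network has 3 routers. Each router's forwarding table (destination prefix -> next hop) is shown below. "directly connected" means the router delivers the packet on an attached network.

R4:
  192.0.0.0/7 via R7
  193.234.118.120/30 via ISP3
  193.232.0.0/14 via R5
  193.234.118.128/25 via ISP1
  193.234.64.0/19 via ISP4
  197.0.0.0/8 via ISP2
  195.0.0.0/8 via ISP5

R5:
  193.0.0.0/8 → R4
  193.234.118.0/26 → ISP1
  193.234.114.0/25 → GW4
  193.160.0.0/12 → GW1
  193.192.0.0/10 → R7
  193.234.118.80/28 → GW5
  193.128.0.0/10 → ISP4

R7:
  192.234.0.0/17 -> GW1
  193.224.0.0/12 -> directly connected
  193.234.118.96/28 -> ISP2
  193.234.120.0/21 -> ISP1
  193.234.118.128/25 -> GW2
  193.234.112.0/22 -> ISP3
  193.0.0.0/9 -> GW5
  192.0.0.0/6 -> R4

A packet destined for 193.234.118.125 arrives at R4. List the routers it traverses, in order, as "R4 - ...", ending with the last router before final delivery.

At R4: longest match for 193.234.118.125 is 193.232.0.0/14 -> R5
At R5: longest match for 193.234.118.125 is 193.192.0.0/10 -> R7
At R7: longest match for 193.234.118.125 is 193.224.0.0/12 -> directly connected

R4 - R5 - R7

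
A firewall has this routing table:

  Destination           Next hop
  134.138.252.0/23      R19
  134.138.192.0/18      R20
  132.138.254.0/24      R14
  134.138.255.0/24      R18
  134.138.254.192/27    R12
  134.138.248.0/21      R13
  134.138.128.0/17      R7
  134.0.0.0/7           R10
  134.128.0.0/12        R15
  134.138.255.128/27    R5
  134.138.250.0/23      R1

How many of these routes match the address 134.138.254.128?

5

Prefixes containing 134.138.254.128:
  134.0.0.0/7 (134.0.0.0 - 135.255.255.255)
  134.128.0.0/12 (134.128.0.0 - 134.143.255.255)
  134.138.128.0/17 (134.138.128.0 - 134.138.255.255)
  134.138.192.0/18 (134.138.192.0 - 134.138.255.255)
  134.138.248.0/21 (134.138.248.0 - 134.138.255.255)
Total matching entries: 5.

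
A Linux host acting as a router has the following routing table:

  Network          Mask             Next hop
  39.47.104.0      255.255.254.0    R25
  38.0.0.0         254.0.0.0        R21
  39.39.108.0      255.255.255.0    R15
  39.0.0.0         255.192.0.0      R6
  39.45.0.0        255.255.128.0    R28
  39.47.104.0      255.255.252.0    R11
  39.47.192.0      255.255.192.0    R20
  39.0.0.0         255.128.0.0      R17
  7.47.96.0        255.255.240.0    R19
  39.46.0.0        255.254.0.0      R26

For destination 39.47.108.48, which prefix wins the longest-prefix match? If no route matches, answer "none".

Entries matching 39.47.108.48:
  38.0.0.0/7 (38.0.0.0 - 39.255.255.255)
  39.0.0.0/9 (39.0.0.0 - 39.127.255.255)
  39.0.0.0/10 (39.0.0.0 - 39.63.255.255)
  39.46.0.0/15 (39.46.0.0 - 39.47.255.255)
Most specific is 39.46.0.0/15.

39.46.0.0/15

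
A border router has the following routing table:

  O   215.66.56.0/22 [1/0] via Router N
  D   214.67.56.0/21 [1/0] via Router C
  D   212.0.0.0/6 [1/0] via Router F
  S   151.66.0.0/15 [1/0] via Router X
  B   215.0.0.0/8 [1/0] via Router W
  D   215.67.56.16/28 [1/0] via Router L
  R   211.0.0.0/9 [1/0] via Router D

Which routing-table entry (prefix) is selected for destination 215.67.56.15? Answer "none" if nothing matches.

215.0.0.0/8

Entries matching 215.67.56.15:
  212.0.0.0/6 (212.0.0.0 - 215.255.255.255)
  215.0.0.0/8 (215.0.0.0 - 215.255.255.255)
Most specific is 215.0.0.0/8.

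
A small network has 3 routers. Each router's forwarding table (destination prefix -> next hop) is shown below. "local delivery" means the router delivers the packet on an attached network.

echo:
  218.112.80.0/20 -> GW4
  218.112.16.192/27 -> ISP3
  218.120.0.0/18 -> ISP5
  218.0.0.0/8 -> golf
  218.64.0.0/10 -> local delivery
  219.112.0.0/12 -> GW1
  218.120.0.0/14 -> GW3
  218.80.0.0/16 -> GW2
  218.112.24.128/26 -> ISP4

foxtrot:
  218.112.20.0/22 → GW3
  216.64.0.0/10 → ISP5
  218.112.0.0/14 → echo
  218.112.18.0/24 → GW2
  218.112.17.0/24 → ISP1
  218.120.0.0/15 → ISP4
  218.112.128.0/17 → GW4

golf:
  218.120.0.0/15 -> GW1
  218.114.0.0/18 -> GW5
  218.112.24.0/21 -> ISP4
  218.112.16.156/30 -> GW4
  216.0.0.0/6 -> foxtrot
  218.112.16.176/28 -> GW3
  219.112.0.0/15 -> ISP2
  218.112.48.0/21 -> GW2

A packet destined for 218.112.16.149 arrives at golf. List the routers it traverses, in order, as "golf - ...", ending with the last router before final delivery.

golf - foxtrot - echo

At golf: longest match for 218.112.16.149 is 216.0.0.0/6 -> foxtrot
At foxtrot: longest match for 218.112.16.149 is 218.112.0.0/14 -> echo
At echo: longest match for 218.112.16.149 is 218.64.0.0/10 -> local delivery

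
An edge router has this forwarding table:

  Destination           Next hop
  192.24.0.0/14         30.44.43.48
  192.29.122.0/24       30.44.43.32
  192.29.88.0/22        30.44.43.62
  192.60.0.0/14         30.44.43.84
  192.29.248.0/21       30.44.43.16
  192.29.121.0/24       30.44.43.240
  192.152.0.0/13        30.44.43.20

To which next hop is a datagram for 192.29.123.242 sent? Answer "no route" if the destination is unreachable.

No entry's prefix contains 192.29.123.242; there is no default route.

no route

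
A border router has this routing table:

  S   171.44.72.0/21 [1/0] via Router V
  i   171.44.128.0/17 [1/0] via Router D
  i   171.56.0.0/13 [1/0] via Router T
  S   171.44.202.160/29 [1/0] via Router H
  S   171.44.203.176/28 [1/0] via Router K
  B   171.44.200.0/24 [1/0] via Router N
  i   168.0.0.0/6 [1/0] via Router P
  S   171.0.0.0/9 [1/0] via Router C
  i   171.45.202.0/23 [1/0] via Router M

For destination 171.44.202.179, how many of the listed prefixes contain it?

3

Prefixes containing 171.44.202.179:
  168.0.0.0/6 (168.0.0.0 - 171.255.255.255)
  171.0.0.0/9 (171.0.0.0 - 171.127.255.255)
  171.44.128.0/17 (171.44.128.0 - 171.44.255.255)
Total matching entries: 3.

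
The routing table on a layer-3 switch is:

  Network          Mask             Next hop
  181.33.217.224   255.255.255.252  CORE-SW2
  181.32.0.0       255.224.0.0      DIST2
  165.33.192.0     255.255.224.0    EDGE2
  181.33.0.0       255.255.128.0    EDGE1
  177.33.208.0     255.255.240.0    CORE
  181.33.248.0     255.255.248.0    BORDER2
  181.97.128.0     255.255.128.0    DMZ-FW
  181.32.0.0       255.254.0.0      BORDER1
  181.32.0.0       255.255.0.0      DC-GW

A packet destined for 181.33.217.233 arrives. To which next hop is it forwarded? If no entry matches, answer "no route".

BORDER1

Routes whose prefix contains 181.33.217.233:
  181.32.0.0/11 (181.32.0.0 - 181.63.255.255) -> DIST2
  181.32.0.0/15 (181.32.0.0 - 181.33.255.255) -> BORDER1
More-specific entries that do NOT match:
  181.33.217.224/30 (181.33.217.224 - 181.33.217.227) does not contain 181.33.217.233
  181.33.248.0/21 (181.33.248.0 - 181.33.255.255) does not contain 181.33.217.233
  177.33.208.0/20 (177.33.208.0 - 177.33.223.255) does not contain 181.33.217.233
  165.33.192.0/19 (165.33.192.0 - 165.33.223.255) does not contain 181.33.217.233
  181.33.0.0/17 (181.33.0.0 - 181.33.127.255) does not contain 181.33.217.233
  181.97.128.0/17 (181.97.128.0 - 181.97.255.255) does not contain 181.33.217.233
  181.32.0.0/16 (181.32.0.0 - 181.32.255.255) does not contain 181.33.217.233
Longest matching prefix is /15 -> next hop BORDER1.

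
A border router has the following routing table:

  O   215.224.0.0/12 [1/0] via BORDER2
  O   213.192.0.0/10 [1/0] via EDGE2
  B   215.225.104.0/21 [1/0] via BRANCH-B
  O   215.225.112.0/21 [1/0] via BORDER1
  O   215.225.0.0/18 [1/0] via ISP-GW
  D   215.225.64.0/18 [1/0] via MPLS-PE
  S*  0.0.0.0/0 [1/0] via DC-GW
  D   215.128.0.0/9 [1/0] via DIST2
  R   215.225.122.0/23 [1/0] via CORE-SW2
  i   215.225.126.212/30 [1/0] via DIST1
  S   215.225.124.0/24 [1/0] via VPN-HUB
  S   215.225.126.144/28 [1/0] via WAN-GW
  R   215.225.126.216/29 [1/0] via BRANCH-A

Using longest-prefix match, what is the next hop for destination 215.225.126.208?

MPLS-PE

Routes whose prefix contains 215.225.126.208:
  0.0.0.0/0 (default, matches everything) -> DC-GW
  215.128.0.0/9 (215.128.0.0 - 215.255.255.255) -> DIST2
  215.224.0.0/12 (215.224.0.0 - 215.239.255.255) -> BORDER2
  215.225.64.0/18 (215.225.64.0 - 215.225.127.255) -> MPLS-PE
More-specific entries that do NOT match:
  215.225.126.212/30 (215.225.126.212 - 215.225.126.215) does not contain 215.225.126.208
  215.225.126.216/29 (215.225.126.216 - 215.225.126.223) does not contain 215.225.126.208
  215.225.126.144/28 (215.225.126.144 - 215.225.126.159) does not contain 215.225.126.208
  215.225.124.0/24 (215.225.124.0 - 215.225.124.255) does not contain 215.225.126.208
  215.225.122.0/23 (215.225.122.0 - 215.225.123.255) does not contain 215.225.126.208
  215.225.104.0/21 (215.225.104.0 - 215.225.111.255) does not contain 215.225.126.208
  215.225.112.0/21 (215.225.112.0 - 215.225.119.255) does not contain 215.225.126.208
Longest matching prefix is /18 -> next hop MPLS-PE.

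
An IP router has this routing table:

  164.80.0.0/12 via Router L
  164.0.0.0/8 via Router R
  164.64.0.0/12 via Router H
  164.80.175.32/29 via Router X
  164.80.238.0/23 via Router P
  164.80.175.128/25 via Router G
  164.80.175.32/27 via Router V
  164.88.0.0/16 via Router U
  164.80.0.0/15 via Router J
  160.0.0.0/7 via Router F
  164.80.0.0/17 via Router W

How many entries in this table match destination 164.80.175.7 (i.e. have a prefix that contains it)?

3

Prefixes containing 164.80.175.7:
  164.0.0.0/8 (164.0.0.0 - 164.255.255.255)
  164.80.0.0/12 (164.80.0.0 - 164.95.255.255)
  164.80.0.0/15 (164.80.0.0 - 164.81.255.255)
Total matching entries: 3.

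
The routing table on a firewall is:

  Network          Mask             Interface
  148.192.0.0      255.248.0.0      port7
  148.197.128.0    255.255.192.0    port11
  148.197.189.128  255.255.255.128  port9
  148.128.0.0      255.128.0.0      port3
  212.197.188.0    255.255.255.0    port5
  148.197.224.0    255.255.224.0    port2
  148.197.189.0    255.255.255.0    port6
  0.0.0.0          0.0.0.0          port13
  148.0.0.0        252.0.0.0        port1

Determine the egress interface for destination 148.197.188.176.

Routes whose prefix contains 148.197.188.176:
  0.0.0.0/0 (default, matches everything) -> port13
  148.0.0.0/6 (148.0.0.0 - 151.255.255.255) -> port1
  148.128.0.0/9 (148.128.0.0 - 148.255.255.255) -> port3
  148.192.0.0/13 (148.192.0.0 - 148.199.255.255) -> port7
  148.197.128.0/18 (148.197.128.0 - 148.197.191.255) -> port11
More-specific entries that do NOT match:
  148.197.189.128/25 (148.197.189.128 - 148.197.189.255) does not contain 148.197.188.176
  212.197.188.0/24 (212.197.188.0 - 212.197.188.255) does not contain 148.197.188.176
  148.197.189.0/24 (148.197.189.0 - 148.197.189.255) does not contain 148.197.188.176
  148.197.224.0/19 (148.197.224.0 - 148.197.255.255) does not contain 148.197.188.176
Longest matching prefix is /18 -> interface port11.

port11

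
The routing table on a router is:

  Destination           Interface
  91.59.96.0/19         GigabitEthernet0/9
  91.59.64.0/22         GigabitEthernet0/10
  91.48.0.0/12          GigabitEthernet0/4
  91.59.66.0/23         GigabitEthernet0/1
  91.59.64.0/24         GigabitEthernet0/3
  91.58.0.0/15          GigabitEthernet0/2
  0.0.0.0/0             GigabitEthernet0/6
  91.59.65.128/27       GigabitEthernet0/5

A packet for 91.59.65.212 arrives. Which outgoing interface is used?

Routes whose prefix contains 91.59.65.212:
  0.0.0.0/0 (default, matches everything) -> GigabitEthernet0/6
  91.48.0.0/12 (91.48.0.0 - 91.63.255.255) -> GigabitEthernet0/4
  91.58.0.0/15 (91.58.0.0 - 91.59.255.255) -> GigabitEthernet0/2
  91.59.64.0/22 (91.59.64.0 - 91.59.67.255) -> GigabitEthernet0/10
More-specific entries that do NOT match:
  91.59.65.128/27 (91.59.65.128 - 91.59.65.159) does not contain 91.59.65.212
  91.59.64.0/24 (91.59.64.0 - 91.59.64.255) does not contain 91.59.65.212
  91.59.66.0/23 (91.59.66.0 - 91.59.67.255) does not contain 91.59.65.212
Longest matching prefix is /22 -> interface GigabitEthernet0/10.

GigabitEthernet0/10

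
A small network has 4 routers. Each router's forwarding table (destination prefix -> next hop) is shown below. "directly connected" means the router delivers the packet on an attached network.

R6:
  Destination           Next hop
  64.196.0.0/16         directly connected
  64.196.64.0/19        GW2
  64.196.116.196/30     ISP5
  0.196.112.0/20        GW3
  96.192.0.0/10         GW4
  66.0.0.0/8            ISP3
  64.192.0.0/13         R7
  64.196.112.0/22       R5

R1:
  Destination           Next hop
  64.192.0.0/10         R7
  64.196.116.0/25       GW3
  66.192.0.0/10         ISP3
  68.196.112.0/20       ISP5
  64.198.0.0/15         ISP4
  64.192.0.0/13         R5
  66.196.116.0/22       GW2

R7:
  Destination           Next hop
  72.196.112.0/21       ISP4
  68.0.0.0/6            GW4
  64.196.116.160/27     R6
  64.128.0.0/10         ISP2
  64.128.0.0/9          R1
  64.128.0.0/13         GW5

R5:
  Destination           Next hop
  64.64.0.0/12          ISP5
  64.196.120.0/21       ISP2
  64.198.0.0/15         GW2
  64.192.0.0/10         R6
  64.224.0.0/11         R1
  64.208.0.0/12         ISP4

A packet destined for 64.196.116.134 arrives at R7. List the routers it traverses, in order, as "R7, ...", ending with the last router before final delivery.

At R7: longest match for 64.196.116.134 is 64.128.0.0/9 -> R1
At R1: longest match for 64.196.116.134 is 64.192.0.0/13 -> R5
At R5: longest match for 64.196.116.134 is 64.192.0.0/10 -> R6
At R6: longest match for 64.196.116.134 is 64.196.0.0/16 -> directly connected

R7, R1, R5, R6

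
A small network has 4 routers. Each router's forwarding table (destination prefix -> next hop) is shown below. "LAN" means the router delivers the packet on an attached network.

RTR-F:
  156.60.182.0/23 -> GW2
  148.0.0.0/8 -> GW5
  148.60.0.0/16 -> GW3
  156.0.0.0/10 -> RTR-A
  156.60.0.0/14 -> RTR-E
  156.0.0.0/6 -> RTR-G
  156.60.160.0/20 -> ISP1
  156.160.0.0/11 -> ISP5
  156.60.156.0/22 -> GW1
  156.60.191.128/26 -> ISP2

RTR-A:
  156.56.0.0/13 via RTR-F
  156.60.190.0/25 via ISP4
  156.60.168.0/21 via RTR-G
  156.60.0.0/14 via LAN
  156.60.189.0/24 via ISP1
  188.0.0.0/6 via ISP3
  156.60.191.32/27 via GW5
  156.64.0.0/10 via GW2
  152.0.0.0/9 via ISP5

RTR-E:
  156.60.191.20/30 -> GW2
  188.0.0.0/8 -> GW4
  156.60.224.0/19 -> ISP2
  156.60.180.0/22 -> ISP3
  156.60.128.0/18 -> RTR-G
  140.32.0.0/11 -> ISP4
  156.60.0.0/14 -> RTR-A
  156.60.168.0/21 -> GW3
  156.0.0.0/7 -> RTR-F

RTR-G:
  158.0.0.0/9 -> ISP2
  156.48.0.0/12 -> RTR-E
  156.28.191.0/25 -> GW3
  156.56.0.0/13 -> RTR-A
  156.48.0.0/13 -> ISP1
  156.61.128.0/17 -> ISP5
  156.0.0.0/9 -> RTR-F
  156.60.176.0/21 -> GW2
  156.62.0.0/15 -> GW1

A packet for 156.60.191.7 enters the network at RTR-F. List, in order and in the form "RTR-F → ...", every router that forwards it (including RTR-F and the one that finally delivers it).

RTR-F → RTR-E → RTR-G → RTR-A

At RTR-F: longest match for 156.60.191.7 is 156.60.0.0/14 -> RTR-E
At RTR-E: longest match for 156.60.191.7 is 156.60.128.0/18 -> RTR-G
At RTR-G: longest match for 156.60.191.7 is 156.56.0.0/13 -> RTR-A
At RTR-A: longest match for 156.60.191.7 is 156.60.0.0/14 -> LAN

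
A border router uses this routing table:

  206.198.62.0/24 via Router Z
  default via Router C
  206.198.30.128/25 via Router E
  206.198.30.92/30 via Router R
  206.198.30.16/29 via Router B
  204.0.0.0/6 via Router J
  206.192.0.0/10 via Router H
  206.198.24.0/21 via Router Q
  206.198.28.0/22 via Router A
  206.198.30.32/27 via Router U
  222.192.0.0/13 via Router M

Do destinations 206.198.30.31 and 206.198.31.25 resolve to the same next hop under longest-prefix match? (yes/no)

206.198.30.31: longest match 206.198.28.0/22 -> Router A
206.198.31.25: longest match 206.198.28.0/22 -> Router A

yes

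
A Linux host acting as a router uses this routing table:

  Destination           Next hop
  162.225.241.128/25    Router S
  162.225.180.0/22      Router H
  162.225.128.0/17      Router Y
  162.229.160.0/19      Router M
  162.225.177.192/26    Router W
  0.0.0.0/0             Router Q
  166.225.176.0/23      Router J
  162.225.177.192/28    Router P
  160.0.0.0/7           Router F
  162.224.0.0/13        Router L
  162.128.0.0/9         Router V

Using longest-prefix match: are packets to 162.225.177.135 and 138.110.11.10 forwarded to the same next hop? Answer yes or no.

no

162.225.177.135: longest match 162.225.128.0/17 -> Router Y
138.110.11.10: longest match 0.0.0.0/0 -> Router Q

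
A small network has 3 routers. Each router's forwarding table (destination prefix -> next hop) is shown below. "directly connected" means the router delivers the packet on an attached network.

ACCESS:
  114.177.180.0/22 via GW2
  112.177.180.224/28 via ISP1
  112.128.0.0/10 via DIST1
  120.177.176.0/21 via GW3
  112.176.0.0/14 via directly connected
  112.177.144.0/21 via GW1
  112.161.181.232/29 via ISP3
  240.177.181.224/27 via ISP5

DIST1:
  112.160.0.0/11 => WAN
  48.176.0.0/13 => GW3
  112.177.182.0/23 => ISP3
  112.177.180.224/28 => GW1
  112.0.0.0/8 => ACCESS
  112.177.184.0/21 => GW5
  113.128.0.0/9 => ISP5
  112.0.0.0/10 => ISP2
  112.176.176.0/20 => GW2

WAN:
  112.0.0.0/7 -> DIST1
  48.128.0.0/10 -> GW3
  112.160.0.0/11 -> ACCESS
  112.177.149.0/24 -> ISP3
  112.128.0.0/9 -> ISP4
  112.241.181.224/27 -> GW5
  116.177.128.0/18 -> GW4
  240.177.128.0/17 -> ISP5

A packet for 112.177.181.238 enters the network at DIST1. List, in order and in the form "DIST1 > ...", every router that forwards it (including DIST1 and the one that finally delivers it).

At DIST1: longest match for 112.177.181.238 is 112.160.0.0/11 -> WAN
At WAN: longest match for 112.177.181.238 is 112.160.0.0/11 -> ACCESS
At ACCESS: longest match for 112.177.181.238 is 112.176.0.0/14 -> directly connected

DIST1 > WAN > ACCESS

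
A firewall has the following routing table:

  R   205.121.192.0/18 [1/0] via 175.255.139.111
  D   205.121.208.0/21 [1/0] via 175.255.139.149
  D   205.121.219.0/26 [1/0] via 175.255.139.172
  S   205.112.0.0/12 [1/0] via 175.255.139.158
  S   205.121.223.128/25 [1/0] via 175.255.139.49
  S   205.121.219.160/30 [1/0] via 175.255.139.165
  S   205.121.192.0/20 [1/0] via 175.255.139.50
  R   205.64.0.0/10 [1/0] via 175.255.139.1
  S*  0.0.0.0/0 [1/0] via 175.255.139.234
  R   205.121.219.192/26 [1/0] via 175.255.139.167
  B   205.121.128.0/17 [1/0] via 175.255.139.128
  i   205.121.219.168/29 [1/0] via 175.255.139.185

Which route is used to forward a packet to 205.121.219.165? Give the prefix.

205.121.192.0/18

Entries matching 205.121.219.165:
  0.0.0.0/0 (default, matches everything)
  205.64.0.0/10 (205.64.0.0 - 205.127.255.255)
  205.112.0.0/12 (205.112.0.0 - 205.127.255.255)
  205.121.128.0/17 (205.121.128.0 - 205.121.255.255)
  205.121.192.0/18 (205.121.192.0 - 205.121.255.255)
Most specific is 205.121.192.0/18.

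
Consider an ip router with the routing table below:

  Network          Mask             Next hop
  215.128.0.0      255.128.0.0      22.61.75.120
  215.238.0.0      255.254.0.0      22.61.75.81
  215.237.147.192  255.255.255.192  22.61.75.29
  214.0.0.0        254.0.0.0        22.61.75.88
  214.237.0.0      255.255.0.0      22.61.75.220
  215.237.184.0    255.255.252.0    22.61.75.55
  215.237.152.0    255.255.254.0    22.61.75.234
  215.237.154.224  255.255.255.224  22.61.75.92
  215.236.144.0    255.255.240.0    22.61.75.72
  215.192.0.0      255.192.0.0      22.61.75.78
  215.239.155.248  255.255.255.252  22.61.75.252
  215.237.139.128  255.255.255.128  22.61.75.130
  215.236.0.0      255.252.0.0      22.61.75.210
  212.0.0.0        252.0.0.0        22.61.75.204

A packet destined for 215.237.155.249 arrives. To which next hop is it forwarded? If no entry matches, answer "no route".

22.61.75.210

Routes whose prefix contains 215.237.155.249:
  212.0.0.0/6 (212.0.0.0 - 215.255.255.255) -> 22.61.75.204
  214.0.0.0/7 (214.0.0.0 - 215.255.255.255) -> 22.61.75.88
  215.128.0.0/9 (215.128.0.0 - 215.255.255.255) -> 22.61.75.120
  215.192.0.0/10 (215.192.0.0 - 215.255.255.255) -> 22.61.75.78
  215.236.0.0/14 (215.236.0.0 - 215.239.255.255) -> 22.61.75.210
More-specific entries that do NOT match:
  215.239.155.248/30 (215.239.155.248 - 215.239.155.251) does not contain 215.237.155.249
  215.237.154.224/27 (215.237.154.224 - 215.237.154.255) does not contain 215.237.155.249
  215.237.147.192/26 (215.237.147.192 - 215.237.147.255) does not contain 215.237.155.249
  215.237.139.128/25 (215.237.139.128 - 215.237.139.255) does not contain 215.237.155.249
  215.237.152.0/23 (215.237.152.0 - 215.237.153.255) does not contain 215.237.155.249
  215.237.184.0/22 (215.237.184.0 - 215.237.187.255) does not contain 215.237.155.249
  215.236.144.0/20 (215.236.144.0 - 215.236.159.255) does not contain 215.237.155.249
  214.237.0.0/16 (214.237.0.0 - 214.237.255.255) does not contain 215.237.155.249
  215.238.0.0/15 (215.238.0.0 - 215.239.255.255) does not contain 215.237.155.249
Longest matching prefix is /14 -> next hop 22.61.75.210.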